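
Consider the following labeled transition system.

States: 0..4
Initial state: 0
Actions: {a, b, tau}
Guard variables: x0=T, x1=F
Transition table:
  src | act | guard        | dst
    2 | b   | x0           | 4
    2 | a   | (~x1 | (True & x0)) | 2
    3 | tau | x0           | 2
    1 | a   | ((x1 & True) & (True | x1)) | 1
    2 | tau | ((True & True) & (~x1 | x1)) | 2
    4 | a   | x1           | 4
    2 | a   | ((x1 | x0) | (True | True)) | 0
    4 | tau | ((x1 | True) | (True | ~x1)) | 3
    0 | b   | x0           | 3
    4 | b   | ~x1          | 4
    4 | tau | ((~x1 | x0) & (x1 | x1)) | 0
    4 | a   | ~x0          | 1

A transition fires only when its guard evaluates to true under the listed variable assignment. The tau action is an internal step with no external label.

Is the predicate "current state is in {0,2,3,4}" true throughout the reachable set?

Answer: INVARIANT HOLDS

Trace:
Allowed set {0,2,3,4}
Reachable = {0,2,3,4}
  0: ✓
  2: ✓
  3: ✓
  4: ✓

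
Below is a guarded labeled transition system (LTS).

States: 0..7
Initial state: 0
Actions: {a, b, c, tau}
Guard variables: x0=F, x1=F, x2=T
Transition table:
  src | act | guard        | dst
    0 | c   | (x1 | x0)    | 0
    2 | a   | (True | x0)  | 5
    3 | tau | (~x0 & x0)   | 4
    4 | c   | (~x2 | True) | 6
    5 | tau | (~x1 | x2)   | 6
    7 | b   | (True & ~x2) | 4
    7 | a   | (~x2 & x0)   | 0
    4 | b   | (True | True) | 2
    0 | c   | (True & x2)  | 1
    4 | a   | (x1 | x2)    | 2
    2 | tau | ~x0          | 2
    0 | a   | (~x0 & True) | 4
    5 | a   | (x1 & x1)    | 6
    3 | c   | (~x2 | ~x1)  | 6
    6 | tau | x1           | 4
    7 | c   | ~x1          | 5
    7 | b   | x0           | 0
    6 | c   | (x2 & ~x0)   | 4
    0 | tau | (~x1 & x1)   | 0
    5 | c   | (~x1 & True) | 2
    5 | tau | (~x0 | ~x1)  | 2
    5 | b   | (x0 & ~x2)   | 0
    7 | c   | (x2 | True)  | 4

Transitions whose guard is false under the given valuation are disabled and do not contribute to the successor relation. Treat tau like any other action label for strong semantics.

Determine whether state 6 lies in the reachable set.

Answer: REACHABLE

Trace:
14 transition(s) survive guard evaluation.
depth 0: {0}
depth 1: {1,4}  total {0,1,4}
depth 2: {2,6}  total {0,1,2,4,6}
depth 3: {5}  total {0,1,2,4,5,6}
R = {0,1,2,4,5,6}
Path to 6: a·c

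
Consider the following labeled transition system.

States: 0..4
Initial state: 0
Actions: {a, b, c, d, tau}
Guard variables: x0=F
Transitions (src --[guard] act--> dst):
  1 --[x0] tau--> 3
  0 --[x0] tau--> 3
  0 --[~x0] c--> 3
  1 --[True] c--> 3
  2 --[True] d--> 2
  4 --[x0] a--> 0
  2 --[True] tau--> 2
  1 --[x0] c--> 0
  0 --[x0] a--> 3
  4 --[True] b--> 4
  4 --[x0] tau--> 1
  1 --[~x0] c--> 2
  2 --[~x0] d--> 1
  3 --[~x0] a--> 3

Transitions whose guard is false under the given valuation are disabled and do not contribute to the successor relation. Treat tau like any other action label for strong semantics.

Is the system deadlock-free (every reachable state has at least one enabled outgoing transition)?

Answer: DEADLOCK-FREE

Working:
Reach set: {0,3}
  0: c→3  [deg 1]
  3: a→3  [deg 1]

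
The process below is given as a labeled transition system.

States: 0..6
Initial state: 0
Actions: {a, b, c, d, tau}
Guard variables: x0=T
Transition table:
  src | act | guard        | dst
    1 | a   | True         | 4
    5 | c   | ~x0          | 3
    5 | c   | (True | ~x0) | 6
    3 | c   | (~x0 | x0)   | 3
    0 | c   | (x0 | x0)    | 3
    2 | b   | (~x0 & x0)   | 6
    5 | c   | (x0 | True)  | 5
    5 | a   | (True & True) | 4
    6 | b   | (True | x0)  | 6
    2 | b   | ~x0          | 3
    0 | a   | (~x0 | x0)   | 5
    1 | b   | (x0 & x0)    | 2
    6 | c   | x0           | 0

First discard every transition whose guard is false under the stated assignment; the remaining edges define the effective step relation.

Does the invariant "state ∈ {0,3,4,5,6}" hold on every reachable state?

Safe = {0,3,4,5,6}
Reachable = {0,3,4,5,6}
  0: ok
  3: ok
  4: ok
  5: ok
  6: ok

Answer: INVARIANT HOLDS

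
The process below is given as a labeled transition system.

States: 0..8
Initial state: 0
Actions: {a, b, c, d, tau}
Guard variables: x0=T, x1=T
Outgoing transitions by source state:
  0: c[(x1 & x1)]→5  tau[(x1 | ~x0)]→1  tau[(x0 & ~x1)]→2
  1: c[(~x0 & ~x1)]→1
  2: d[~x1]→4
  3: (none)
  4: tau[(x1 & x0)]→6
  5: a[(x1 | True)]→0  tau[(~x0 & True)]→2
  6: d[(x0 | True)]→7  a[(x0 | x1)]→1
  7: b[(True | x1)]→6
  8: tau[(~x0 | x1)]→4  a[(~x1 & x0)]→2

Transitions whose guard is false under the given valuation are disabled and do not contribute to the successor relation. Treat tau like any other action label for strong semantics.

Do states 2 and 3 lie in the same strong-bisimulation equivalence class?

Answer: BISIMILAR

Analysis:
Compute ~ classes (split until stable):
  P[0] = {{0,1,2,3,4,5,6,7,8}}
  P[1] = {{0},{1,2,3},{4,8},{5},{6},{7}}
  P[2] = {{0},{1,2,3},{4},{5},{6},{7},{8}}
stable after 3 split(s): 7 block(s)
class of 2: {1,2,3}; class of 3: {1,2,3}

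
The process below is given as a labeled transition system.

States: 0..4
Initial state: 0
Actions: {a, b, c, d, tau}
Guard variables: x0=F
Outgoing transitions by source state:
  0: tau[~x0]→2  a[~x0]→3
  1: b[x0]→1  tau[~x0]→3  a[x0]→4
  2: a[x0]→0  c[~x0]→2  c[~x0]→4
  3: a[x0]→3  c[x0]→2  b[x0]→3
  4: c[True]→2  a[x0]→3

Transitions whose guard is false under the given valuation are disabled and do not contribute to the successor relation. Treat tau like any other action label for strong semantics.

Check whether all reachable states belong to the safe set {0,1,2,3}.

Answer: INVARIANT VIOLATED at state 4

Working:
Inv-set: {0,1,2,3}
Reach set: {0,2,3,4}
  0: safe
  2: safe
  3: safe
  4: outside
counterexample path to 4: tau·c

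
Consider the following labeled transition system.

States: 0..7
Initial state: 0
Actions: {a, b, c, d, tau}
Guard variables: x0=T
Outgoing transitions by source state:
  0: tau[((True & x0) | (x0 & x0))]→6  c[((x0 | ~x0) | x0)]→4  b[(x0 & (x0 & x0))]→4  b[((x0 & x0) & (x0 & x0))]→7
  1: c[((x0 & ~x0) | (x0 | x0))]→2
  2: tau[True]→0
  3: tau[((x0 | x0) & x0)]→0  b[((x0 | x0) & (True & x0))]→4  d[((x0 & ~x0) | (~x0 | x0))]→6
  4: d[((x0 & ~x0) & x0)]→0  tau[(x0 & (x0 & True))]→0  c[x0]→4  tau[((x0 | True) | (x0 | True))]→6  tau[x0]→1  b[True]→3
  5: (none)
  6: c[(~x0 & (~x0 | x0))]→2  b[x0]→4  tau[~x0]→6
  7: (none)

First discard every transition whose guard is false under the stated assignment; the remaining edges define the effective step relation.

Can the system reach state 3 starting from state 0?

Answer: REACHABLE

Working:
Guard filter leaves 15 enabled edge(s).
Layer 0: {0}
Layer 1: {4,6,7}  cumulative {0,4,6,7}
Layer 2: {1,3}  cumulative {0,1,3,4,6,7}
Layer 3: {2}  cumulative {0,1,2,3,4,6,7}
Reachable = {0,1,2,3,4,6,7}
trace reaching 3: c·b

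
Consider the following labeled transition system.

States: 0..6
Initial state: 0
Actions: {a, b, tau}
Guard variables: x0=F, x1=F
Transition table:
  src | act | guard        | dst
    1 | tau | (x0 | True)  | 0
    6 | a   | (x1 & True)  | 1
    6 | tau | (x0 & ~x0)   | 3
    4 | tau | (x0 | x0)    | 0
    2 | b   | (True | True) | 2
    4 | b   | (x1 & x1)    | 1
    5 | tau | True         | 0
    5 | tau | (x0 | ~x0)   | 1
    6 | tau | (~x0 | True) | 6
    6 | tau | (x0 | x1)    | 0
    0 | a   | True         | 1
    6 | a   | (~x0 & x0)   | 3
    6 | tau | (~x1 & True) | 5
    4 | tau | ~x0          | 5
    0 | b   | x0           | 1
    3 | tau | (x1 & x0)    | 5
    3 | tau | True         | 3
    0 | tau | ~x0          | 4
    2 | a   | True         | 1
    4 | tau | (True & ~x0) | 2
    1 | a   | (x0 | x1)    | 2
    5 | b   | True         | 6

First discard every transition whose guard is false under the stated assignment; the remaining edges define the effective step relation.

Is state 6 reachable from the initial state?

Answer: REACHABLE

Working:
After dropping false guards: 13 live edges.
depth 0: {0}
depth 1: {1,4}  total {0,1,4}
depth 2: {2,5}  total {0,1,2,4,5}
depth 3: {6}  total {0,1,2,4,5,6}
R = {0,1,2,4,5,6}
witness 6: tau·tau·b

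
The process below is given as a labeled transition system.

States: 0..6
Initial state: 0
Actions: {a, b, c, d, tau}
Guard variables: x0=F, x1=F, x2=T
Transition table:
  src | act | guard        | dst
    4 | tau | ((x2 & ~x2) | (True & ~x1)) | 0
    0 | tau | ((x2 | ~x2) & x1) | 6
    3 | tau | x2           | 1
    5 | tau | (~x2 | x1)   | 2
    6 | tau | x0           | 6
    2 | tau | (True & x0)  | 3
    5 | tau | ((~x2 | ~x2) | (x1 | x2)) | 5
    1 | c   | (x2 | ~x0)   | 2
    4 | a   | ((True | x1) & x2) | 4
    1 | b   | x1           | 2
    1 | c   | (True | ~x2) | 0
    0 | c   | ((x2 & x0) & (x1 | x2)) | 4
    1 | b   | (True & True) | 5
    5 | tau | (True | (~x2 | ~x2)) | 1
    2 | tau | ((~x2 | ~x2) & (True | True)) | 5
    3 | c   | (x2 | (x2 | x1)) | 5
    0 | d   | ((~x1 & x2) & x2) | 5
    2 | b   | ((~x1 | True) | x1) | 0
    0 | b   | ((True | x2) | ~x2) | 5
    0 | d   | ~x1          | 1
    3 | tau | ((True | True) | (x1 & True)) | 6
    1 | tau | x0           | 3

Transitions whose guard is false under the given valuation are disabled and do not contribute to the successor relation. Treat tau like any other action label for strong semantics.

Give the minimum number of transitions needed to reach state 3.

Answer: UNREACHABLE

Analysis:
Layered search for 3:
  depth 0: {0}
  depth 1: {1,5}
  depth 2: {2}
3 never appears.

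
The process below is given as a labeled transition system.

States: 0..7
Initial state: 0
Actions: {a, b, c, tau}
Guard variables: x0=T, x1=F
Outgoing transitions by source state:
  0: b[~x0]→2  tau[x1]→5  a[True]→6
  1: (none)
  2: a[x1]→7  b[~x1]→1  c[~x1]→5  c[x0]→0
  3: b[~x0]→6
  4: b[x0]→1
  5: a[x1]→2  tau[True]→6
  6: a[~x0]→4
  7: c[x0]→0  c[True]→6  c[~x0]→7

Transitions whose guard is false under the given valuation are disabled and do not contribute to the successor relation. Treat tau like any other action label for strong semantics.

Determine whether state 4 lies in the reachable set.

After dropping false guards: 8 live edges.
Layer 0: {0}
Layer 1: {6}  cumulative {0,6}
Reach set: {0,6}

Answer: UNREACHABLE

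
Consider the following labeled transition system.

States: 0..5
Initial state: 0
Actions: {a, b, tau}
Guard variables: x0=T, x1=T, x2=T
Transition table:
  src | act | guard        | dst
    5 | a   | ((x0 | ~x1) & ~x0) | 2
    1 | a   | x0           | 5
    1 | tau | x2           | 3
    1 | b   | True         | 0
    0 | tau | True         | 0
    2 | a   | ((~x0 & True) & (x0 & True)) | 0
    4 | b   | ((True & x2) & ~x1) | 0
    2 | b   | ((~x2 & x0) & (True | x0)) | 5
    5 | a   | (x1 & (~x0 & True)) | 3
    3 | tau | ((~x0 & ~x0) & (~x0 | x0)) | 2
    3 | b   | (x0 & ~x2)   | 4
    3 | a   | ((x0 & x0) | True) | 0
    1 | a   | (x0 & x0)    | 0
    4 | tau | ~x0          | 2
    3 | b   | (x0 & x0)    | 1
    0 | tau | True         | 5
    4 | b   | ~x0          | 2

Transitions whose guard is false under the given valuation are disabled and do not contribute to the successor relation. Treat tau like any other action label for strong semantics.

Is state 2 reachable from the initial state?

8 transition(s) survive guard evaluation.
depth 0: {0}
depth 1: {5}  now seen {0,5}
R = {0,5}

Answer: UNREACHABLE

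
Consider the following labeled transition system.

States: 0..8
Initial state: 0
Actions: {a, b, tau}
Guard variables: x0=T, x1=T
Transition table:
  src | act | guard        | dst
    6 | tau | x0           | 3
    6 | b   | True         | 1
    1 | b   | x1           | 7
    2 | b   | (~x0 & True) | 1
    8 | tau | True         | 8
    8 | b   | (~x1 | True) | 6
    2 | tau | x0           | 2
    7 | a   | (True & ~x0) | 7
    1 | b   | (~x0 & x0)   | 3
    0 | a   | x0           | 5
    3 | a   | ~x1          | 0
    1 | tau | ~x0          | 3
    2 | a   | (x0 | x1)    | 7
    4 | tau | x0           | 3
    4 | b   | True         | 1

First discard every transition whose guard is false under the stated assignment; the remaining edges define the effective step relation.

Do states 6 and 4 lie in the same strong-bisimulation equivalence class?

Bisimulation quotient by refinement:
  π0 = {{0,1,2,3,4,5,6,7,8}}
  π1 = {{0},{1},{2},{3,5,7},{4,6,8}}
  π2 = {{0},{1},{2},{3,5,7},{4,6},{8}}
stable after 3 split(s): 6 block(s)
[6]={4,6}  [4]={4,6}

Answer: BISIMILAR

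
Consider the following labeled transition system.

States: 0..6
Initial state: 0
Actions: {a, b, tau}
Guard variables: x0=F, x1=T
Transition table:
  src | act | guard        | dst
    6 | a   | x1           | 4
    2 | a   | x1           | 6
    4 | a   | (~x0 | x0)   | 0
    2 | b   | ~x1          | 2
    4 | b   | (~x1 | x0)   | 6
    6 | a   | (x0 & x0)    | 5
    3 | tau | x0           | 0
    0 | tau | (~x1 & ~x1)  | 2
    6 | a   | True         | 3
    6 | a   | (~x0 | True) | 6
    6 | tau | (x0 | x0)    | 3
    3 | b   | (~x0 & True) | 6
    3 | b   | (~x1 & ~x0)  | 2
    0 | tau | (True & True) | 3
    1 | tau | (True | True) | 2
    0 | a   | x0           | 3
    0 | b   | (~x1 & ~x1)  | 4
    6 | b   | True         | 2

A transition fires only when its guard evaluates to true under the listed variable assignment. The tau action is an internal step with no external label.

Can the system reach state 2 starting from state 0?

9 transition(s) survive guard evaluation.
depth 0: {0}
depth 1: {3}  cumulative {0,3}
depth 2: {6}  cumulative {0,3,6}
depth 3: {2,4}  cumulative {0,2,3,4,6}
R = {0,2,3,4,6}
Path to 2: tau·b·b

Answer: REACHABLE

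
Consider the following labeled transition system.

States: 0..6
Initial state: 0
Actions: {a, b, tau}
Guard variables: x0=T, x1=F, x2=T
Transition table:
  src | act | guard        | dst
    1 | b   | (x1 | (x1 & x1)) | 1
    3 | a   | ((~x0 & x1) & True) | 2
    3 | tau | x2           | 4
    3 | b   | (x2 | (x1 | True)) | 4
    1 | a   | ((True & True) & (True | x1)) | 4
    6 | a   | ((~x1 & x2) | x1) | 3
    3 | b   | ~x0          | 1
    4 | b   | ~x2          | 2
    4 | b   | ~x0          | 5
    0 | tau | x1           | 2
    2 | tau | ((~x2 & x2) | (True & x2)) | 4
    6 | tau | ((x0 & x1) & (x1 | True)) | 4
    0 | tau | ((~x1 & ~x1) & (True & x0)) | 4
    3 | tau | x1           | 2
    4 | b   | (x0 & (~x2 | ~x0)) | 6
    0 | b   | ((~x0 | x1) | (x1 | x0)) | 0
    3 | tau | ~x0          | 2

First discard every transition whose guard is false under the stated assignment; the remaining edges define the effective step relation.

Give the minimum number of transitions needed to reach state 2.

Layered search for 2:
  depth 0: {0}
  depth 1: {4}
2 never appears.

Answer: UNREACHABLE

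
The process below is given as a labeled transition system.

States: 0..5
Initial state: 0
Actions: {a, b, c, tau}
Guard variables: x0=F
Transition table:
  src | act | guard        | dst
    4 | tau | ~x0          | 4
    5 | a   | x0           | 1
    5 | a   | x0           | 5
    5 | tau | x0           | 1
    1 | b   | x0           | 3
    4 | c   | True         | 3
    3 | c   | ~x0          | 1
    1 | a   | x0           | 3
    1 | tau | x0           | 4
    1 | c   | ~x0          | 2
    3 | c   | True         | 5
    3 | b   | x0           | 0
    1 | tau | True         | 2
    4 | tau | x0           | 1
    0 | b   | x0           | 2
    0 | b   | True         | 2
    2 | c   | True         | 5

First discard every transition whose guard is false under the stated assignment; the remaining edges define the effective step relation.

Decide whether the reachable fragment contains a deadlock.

Reachable = {0,2,5}
  0: b→2  [1 exit(s)]
  2: c→5  [1 exit(s)]
  5: ∅  [deadlock]
Path to 5: b·c

Answer: DEADLOCK at state 5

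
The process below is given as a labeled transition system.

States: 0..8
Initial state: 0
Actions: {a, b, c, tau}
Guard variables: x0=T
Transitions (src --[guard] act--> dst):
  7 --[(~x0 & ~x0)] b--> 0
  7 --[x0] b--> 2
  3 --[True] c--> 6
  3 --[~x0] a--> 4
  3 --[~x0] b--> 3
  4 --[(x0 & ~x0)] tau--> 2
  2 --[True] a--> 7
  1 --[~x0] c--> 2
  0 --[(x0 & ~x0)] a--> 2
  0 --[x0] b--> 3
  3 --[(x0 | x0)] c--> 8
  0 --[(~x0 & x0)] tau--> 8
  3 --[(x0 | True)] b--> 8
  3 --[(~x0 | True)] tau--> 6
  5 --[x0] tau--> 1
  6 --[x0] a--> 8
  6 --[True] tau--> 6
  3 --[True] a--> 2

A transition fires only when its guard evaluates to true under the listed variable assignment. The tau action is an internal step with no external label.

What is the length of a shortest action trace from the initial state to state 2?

BFS to 2:
  Layer 0: {0}
  Layer 1: {3}
  Layer 2: {2,6,8}
first hit 2 at d=2 via b·a

Answer: 2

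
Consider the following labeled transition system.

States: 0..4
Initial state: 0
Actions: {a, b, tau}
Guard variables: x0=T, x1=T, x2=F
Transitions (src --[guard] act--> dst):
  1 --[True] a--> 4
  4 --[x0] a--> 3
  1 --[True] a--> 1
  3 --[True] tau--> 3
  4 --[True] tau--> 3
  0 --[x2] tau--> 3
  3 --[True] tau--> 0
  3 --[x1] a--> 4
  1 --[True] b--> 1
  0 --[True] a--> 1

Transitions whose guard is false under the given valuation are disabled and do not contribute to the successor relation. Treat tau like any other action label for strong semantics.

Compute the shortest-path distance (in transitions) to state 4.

Breadth-first toward 4:
  Layer 0: {0}
  Layer 1: {1}
  Layer 2: {4}
4 enters at depth 2; path a·a

Answer: 2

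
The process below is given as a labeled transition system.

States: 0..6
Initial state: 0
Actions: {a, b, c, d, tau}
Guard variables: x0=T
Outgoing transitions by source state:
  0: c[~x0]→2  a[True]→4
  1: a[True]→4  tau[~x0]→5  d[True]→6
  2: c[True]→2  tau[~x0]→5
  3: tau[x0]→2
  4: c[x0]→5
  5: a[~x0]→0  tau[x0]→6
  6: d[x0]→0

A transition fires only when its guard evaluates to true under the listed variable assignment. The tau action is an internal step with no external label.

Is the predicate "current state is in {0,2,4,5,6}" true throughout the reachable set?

Inv-set: {0,2,4,5,6}
R = {0,4,5,6}
  0: ok
  4: ok
  5: ok
  6: ok

Answer: INVARIANT HOLDS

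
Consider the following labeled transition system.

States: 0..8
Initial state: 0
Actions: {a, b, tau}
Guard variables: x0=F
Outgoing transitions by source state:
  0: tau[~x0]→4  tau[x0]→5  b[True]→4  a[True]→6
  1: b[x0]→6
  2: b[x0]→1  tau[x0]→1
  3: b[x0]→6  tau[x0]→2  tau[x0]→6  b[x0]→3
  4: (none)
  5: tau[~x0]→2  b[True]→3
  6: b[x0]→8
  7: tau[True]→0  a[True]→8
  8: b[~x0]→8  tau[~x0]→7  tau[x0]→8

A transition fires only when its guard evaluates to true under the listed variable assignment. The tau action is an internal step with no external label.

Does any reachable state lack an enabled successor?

Answer: DEADLOCK at state 4

Analysis:
Reach set: {0,4,6}
  0: a→6  b→4  tau→4  [deg 3]
  4: ∅  [no exit]
  6: ∅  [no exit]
Path to 4: tau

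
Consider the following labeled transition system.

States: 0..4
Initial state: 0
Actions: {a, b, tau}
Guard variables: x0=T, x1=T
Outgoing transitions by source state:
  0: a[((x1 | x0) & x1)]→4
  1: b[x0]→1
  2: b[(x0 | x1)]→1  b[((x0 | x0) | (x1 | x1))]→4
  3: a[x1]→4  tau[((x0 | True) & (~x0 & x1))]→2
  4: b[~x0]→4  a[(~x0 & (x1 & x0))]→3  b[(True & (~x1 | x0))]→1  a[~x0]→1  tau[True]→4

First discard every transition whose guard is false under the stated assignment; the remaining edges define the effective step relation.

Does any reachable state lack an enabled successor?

Answer: DEADLOCK-FREE

Analysis:
R = {0,1,4}
  0: a→4  [deg 1]
  1: b→1  [deg 1]
  4: b→1  tau→4  [deg 2]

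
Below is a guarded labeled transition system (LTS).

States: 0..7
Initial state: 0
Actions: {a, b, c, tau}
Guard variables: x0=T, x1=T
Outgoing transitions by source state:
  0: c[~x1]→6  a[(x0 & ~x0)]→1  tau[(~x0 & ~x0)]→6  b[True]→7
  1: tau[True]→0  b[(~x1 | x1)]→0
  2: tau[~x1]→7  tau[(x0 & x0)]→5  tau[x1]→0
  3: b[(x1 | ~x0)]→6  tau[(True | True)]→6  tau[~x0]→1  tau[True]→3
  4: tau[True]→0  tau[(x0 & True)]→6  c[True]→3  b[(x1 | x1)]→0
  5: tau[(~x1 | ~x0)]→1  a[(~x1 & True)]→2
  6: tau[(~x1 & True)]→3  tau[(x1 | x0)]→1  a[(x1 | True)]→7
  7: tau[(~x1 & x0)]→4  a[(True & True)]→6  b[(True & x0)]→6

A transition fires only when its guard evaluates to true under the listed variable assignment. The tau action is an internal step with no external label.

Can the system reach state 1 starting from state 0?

Guard filter leaves 16 enabled edge(s).
depth 0: {0}
depth 1: {7}  cumulative {0,7}
depth 2: {6}  cumulative {0,6,7}
depth 3: {1}  cumulative {0,1,6,7}
Reach set: {0,1,6,7}
witness 1: b·a·tau

Answer: REACHABLE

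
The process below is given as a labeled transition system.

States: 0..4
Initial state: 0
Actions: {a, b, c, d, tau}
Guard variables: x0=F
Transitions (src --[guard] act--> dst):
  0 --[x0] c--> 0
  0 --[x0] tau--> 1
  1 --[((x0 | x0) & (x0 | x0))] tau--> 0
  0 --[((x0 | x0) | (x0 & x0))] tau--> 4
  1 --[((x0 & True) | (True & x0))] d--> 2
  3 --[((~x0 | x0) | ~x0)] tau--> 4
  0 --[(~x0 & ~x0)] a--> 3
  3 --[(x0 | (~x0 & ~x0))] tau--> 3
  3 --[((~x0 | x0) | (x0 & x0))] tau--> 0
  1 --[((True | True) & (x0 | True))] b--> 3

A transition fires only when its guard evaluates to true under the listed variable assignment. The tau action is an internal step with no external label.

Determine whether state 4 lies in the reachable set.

After dropping false guards: 5 live edges.
depth 0: {0}
depth 1: {3}  now seen {0,3}
depth 2: {4}  now seen {0,3,4}
R = {0,3,4}
Path to 4: a·tau

Answer: REACHABLE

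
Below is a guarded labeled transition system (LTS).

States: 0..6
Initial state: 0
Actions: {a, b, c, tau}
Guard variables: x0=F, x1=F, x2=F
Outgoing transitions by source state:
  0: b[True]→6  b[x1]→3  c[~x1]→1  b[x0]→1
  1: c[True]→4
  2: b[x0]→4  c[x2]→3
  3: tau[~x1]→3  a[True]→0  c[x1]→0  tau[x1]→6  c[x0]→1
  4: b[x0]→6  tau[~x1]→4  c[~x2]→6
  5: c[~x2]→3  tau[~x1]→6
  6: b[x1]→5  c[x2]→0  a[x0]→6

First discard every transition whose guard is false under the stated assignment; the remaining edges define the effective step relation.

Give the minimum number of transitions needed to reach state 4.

Answer: 2

Trace:
Layered search for 4:
  depth 0: {0}
  depth 1: {1,6}
  depth 2: {4}
4 enters at depth 2; path c·c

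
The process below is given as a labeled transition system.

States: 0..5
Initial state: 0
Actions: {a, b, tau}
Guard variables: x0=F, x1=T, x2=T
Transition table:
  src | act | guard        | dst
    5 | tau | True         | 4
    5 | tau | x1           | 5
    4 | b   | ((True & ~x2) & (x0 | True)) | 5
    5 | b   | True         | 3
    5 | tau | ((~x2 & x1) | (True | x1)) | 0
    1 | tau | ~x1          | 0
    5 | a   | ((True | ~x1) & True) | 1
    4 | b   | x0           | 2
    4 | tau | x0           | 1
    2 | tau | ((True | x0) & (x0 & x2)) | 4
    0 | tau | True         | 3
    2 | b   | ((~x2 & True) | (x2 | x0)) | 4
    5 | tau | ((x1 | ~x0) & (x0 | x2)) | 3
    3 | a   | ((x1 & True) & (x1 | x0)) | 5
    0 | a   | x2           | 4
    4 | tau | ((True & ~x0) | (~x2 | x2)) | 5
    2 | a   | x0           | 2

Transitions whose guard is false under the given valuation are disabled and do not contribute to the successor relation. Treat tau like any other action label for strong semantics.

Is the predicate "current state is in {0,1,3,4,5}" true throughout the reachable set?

Answer: INVARIANT HOLDS

Working:
Inv-set: {0,1,3,4,5}
R = {0,1,3,4,5}
  0: ✓
  1: ✓
  3: ✓
  4: ✓
  5: ✓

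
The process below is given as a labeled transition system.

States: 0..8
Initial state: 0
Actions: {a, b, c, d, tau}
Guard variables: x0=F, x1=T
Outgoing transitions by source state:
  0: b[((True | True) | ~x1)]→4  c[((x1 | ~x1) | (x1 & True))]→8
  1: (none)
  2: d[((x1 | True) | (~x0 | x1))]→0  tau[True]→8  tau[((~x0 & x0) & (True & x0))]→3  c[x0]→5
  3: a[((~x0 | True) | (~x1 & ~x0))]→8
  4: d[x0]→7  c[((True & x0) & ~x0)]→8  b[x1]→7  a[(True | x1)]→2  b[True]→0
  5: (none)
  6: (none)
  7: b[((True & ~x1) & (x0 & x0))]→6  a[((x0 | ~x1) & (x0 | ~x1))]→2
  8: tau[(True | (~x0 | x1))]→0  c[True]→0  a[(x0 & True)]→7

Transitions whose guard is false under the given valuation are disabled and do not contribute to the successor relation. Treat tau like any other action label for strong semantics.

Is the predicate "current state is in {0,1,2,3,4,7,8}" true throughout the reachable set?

Inv-set: {0,1,2,3,4,7,8}
R = {0,2,4,7,8}
  0: ok
  2: ok
  4: ok
  7: ok
  8: ok

Answer: INVARIANT HOLDS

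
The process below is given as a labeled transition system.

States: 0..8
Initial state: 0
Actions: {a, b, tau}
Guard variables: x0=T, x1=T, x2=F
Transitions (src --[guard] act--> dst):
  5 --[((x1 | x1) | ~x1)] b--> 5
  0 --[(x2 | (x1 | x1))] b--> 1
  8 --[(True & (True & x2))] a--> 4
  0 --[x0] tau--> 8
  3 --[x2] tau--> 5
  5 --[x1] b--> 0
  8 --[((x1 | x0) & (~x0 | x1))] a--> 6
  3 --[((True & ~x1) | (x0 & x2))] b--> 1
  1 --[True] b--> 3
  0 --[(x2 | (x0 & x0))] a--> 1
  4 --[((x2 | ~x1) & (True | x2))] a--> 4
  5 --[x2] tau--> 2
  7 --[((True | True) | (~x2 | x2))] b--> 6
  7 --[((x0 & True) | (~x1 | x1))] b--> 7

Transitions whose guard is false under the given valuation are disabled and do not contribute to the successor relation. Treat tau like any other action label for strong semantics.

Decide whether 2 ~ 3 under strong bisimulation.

Bisimulation quotient by refinement:
  π0 = {{0,1,2,3,4,5,6,7,8}}
  π1 = {{0},{1,5,7},{2,3,4,6},{8}}
  π2 = {{0},{1},{2,3,4,6},{5},{7},{8}}
6 equivalence class(es) (converged in 3)
class of 2: {2,3,4,6}; class of 3: {2,3,4,6}

Answer: BISIMILAR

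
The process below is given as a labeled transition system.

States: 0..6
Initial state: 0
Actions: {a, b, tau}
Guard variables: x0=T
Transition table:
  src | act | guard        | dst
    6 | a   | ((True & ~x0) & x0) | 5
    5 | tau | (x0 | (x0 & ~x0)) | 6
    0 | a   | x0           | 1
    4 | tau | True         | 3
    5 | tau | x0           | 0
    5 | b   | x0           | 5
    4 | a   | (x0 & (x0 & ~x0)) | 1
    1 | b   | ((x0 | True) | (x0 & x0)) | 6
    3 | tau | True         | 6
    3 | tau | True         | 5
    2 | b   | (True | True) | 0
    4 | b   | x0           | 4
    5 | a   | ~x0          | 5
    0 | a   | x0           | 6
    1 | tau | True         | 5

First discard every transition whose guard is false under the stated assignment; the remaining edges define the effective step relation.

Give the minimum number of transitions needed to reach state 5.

BFS to 5:
  L0 = {0}
  L1 = {1,6}
  L2 = {5}
5 enters at depth 2; path a·tau

Answer: 2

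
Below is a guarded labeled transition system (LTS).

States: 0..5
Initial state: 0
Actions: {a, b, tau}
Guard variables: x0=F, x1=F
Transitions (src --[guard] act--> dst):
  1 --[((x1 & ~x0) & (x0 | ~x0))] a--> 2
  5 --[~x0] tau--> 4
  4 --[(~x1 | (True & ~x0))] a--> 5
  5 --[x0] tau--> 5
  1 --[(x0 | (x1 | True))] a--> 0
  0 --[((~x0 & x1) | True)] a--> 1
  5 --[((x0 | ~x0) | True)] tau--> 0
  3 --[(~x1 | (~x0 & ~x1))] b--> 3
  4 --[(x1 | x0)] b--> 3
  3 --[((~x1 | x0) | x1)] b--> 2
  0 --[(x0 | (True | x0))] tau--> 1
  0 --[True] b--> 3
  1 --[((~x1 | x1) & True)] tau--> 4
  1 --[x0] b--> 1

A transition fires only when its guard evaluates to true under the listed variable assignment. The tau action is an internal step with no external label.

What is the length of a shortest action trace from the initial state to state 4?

Answer: 2

Analysis:
Breadth-first toward 4:
  Layer 0: {0}
  Layer 1: {1,3}
  Layer 2: {2,4}
4 enters at depth 2; path a·tau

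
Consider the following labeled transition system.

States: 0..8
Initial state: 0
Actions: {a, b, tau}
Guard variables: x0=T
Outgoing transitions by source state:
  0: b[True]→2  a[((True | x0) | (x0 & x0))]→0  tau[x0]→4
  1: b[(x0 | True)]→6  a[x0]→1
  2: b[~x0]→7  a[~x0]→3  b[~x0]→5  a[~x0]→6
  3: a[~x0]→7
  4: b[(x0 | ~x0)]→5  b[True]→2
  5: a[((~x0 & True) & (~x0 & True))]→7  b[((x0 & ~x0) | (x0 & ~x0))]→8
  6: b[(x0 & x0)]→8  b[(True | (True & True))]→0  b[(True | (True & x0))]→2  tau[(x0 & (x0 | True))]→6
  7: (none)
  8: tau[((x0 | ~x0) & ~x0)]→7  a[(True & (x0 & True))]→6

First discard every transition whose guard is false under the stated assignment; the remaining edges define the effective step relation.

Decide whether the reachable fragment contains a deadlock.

Answer: DEADLOCK at state 2

Analysis:
R = {0,2,4,5}
  0: a→0  b→2  tau→4  [3 out]
  2: ∅  [deadlock]
  4: b→2  b→5  [2 out]
  5: ∅  [deadlock]
trace reaching 2: b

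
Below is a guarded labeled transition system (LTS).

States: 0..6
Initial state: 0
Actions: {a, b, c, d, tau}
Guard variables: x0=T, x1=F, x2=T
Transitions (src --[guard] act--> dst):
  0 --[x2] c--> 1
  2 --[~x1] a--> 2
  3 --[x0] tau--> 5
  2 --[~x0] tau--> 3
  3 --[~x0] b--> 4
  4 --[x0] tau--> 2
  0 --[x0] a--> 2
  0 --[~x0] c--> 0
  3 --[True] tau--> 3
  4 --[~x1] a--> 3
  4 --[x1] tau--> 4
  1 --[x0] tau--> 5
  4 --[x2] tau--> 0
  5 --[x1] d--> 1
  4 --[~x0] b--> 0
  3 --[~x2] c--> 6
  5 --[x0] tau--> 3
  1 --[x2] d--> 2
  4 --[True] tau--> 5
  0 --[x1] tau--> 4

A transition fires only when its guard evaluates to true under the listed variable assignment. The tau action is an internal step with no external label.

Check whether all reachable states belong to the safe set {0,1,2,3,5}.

Answer: INVARIANT HOLDS

Working:
Allowed set {0,1,2,3,5}
Reachable = {0,1,2,3,5}
  0: safe
  1: safe
  2: safe
  3: safe
  5: safe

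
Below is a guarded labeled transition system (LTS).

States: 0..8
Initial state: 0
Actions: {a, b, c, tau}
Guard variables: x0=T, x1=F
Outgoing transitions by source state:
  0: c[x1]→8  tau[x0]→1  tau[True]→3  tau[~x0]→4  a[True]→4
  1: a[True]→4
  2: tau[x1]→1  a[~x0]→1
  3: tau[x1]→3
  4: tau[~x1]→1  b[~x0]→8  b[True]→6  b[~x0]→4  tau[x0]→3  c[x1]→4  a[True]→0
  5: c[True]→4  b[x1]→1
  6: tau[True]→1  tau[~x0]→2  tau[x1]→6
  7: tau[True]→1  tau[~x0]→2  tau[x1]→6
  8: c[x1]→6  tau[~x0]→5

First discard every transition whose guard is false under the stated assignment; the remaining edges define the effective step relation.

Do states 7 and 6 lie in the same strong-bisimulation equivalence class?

Compute ~ classes (split until stable):
  round 0: {{0,1,2,3,4,5,6,7,8}}
  round 1: {{0},{1},{2,3,8},{4},{5},{6,7}}
stable after 2 split(s): 6 block(s)
class of 7: {6,7}; class of 6: {6,7}

Answer: BISIMILAR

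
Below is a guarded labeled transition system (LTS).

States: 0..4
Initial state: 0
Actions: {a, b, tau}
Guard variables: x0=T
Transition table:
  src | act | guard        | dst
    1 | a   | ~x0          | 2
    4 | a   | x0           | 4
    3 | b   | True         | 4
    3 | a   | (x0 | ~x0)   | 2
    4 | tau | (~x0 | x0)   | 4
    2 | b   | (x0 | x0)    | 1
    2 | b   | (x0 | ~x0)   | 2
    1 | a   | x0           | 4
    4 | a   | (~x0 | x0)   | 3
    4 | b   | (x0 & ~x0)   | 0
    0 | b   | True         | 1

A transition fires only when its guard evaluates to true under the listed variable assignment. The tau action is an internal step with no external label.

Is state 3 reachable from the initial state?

Answer: REACHABLE

Analysis:
Guard filter leaves 9 enabled edge(s).
L0 = {0}
L1 = {1}  cumulative {0,1}
L2 = {4}  cumulative {0,1,4}
L3 = {3}  cumulative {0,1,3,4}
L4 = {2}  cumulative {0,1,2,3,4}
Reachable = {0,1,2,3,4}
trace reaching 3: b·a·a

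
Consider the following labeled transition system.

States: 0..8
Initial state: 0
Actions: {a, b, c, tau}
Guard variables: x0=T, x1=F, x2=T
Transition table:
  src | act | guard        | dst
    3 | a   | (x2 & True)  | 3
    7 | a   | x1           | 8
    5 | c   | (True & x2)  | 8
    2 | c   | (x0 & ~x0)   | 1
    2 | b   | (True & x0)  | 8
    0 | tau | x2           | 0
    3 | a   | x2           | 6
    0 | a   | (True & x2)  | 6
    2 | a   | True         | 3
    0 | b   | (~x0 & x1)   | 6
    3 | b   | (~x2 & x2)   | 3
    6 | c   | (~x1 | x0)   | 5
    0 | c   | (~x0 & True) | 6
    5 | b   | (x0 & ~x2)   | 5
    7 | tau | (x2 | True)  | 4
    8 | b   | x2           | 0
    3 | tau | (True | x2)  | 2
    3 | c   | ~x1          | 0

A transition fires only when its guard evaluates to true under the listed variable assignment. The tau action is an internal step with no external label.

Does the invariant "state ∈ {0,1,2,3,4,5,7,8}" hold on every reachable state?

Answer: INVARIANT VIOLATED at state 6

Analysis:
Allowed set {0,1,2,3,4,5,7,8}
Reach set: {0,5,6,8}
  0: safe
  5: safe
  6: VIOLATES
  8: safe
reach 6 via a — violates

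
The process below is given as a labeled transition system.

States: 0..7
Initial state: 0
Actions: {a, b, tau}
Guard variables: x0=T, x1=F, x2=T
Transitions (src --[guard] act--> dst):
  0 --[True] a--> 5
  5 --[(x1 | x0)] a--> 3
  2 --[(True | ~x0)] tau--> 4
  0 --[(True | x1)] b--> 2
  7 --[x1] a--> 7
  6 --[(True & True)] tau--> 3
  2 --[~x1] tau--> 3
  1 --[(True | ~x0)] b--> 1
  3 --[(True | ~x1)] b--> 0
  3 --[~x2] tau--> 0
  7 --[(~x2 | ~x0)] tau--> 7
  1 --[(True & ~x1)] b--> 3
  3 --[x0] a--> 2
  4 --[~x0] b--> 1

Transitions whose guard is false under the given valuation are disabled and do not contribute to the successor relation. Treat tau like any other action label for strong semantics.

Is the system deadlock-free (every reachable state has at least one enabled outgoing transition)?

R = {0,2,3,4,5}
  0: a→5  b→2  [2 out]
  2: tau→3  tau→4  [2 out]
  3: a→2  b→0  [2 out]
  4: ∅  [no exit]
  5: a→3  [1 out]
Path to 4: b·tau

Answer: DEADLOCK at state 4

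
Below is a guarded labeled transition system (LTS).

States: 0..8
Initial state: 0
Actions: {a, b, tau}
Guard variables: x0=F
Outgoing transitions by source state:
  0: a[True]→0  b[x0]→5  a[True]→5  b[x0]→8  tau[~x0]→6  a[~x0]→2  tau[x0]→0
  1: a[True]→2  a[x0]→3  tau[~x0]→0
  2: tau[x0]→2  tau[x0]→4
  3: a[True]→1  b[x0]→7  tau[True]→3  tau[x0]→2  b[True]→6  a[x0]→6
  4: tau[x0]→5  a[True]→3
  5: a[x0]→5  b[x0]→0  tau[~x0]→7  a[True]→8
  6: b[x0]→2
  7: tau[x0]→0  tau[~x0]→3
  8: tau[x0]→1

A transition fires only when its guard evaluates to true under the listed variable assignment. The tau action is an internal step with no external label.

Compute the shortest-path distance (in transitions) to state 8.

Answer: 2

Analysis:
BFS to 8:
  L0 = {0}
  L1 = {2,5,6}
  L2 = {7,8}
8 enters at depth 2; path a·a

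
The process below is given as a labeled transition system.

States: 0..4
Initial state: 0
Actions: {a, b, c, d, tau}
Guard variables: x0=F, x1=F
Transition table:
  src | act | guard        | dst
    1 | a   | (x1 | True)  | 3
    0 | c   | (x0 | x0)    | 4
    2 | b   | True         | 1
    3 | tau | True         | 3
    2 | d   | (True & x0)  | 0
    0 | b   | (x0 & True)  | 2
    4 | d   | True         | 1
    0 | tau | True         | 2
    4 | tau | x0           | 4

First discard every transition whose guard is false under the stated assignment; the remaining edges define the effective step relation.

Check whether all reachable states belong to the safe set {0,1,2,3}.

Inv-set: {0,1,2,3}
R = {0,1,2,3}
  0: ok
  1: ok
  2: ok
  3: ok

Answer: INVARIANT HOLDS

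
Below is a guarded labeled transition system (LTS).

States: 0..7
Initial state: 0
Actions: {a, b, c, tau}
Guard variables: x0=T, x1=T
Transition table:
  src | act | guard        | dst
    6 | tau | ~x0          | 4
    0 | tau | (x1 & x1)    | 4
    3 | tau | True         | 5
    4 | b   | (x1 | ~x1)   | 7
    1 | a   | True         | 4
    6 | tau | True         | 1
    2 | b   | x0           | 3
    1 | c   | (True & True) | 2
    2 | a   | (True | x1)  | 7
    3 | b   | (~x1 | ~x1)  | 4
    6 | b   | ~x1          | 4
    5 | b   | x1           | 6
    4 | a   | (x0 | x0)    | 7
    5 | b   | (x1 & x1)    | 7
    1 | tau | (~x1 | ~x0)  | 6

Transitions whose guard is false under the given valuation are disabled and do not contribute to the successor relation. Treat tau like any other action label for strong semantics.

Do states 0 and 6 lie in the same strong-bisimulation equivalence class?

Bisimulation quotient by refinement:
  π0 = {{0,1,2,3,4,5,6,7}}
  π1 = {{0,3,6},{1},{2,4},{5},{7}}
  π2 = {{0},{1},{2},{3},{4},{5},{6},{7}}
Fixed point at round 3; 8 class(es).
0∈{0}, 6∈{6}

Answer: NOT BISIMILAR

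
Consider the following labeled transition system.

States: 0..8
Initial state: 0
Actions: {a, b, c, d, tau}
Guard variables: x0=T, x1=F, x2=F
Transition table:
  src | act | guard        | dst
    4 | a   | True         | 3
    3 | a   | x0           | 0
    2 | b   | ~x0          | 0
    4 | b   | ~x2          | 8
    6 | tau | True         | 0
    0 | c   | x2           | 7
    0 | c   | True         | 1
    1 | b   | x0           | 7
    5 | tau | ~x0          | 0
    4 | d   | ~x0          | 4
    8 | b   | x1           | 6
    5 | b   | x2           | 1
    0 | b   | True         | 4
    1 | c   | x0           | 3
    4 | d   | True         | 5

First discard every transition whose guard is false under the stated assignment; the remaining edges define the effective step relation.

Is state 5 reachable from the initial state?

After dropping false guards: 9 live edges.
Layer 0: {0}
Layer 1: {1,4}  cumulative {0,1,4}
Layer 2: {3,5,7,8}  cumulative {0,1,3,4,5,7,8}
R = {0,1,3,4,5,7,8}
trace reaching 5: b·d

Answer: REACHABLE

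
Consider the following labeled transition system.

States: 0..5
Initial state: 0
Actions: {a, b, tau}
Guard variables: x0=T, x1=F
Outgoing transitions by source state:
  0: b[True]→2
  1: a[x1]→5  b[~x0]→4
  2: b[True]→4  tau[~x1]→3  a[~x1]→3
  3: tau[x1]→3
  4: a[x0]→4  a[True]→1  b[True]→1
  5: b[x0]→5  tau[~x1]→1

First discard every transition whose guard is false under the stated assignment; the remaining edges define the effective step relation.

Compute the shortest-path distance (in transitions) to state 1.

Layered search for 1:
  L0 = {0}
  L1 = {2}
  L2 = {3,4}
  L3 = {1}
first hit 1 at d=3 via b·b·a

Answer: 3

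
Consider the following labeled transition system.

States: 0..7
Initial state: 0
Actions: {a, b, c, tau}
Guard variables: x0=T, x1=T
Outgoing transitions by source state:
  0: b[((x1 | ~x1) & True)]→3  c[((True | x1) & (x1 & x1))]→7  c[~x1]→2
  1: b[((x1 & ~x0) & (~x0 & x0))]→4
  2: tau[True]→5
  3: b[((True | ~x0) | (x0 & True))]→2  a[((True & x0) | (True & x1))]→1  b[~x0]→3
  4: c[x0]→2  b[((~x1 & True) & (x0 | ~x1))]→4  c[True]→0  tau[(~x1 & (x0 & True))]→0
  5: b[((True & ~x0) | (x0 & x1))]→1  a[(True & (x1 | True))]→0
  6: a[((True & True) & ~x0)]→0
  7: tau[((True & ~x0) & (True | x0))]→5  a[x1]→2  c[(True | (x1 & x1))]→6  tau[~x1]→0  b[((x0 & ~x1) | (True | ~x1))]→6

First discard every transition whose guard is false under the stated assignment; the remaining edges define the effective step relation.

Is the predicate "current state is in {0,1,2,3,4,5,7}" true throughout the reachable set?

Answer: INVARIANT VIOLATED at state 6

Trace:
Inv-set: {0,1,2,3,4,5,7}
Reach set: {0,1,2,3,5,6,7}
  0: ✓
  1: ✓
  2: ✓
  3: ✓
  5: ✓
  6: ✗ unsafe
  7: ✓
counterexample path to 6: c·c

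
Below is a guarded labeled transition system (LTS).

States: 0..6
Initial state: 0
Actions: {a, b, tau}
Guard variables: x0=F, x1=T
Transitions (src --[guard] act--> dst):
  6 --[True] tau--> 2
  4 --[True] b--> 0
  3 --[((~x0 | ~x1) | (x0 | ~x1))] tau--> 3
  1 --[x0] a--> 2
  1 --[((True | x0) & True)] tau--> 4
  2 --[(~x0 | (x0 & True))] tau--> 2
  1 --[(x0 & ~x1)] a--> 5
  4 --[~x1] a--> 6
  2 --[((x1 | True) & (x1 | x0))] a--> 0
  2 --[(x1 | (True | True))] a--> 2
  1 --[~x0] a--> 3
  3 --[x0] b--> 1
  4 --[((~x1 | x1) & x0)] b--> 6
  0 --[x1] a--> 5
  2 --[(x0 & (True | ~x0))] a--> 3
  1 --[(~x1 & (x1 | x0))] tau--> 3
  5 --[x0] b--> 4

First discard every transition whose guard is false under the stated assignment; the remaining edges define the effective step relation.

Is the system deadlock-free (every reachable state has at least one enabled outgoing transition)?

Reach set: {0,5}
  0: a→5  [1 exit(s)]
  5: ∅  [deadlock]
Path to 5: a

Answer: DEADLOCK at state 5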